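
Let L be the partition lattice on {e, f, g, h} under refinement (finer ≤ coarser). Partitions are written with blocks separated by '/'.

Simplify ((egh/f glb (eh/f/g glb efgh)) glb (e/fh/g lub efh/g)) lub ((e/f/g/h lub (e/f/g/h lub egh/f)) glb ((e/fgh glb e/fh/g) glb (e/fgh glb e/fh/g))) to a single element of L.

eh/f/g ∧ efgh = eh/f/g
egh/f ∧ eh/f/g = eh/f/g
e/fh/g ∨ efh/g = efh/g
eh/f/g ∧ efh/g = eh/f/g
e/f/g/h ∨ egh/f = egh/f
e/f/g/h ∨ egh/f = egh/f
e/fgh ∧ e/fh/g = e/fh/g
e/fgh ∧ e/fh/g = e/fh/g
e/fh/g ∧ e/fh/g = e/fh/g
egh/f ∧ e/fh/g = e/f/g/h
eh/f/g ∨ e/f/g/h = eh/f/g

eh/f/g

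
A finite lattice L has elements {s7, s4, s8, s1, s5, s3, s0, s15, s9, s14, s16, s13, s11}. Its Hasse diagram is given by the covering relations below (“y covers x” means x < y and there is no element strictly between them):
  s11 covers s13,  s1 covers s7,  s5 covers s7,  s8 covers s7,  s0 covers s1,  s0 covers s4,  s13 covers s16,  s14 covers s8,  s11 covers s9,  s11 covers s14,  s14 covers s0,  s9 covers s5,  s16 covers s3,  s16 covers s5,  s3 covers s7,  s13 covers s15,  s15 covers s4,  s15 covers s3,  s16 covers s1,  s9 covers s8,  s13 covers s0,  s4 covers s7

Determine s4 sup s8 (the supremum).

Common upper bounds of {s4, s8}: s11, s14.
The least among these is s14.

s14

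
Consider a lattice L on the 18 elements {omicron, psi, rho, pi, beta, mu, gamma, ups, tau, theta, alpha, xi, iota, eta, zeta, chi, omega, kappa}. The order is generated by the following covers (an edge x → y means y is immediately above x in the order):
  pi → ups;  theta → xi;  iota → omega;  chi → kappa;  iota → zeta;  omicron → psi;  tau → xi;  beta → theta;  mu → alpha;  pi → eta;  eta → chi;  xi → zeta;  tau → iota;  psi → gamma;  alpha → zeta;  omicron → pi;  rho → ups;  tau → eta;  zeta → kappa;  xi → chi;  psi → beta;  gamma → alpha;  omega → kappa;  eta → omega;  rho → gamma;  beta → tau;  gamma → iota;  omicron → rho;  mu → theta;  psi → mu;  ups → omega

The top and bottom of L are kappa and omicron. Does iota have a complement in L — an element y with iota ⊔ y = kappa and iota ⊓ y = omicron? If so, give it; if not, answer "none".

For every candidate y, either iota ∨ y ≠ kappa or iota ∧ y ≠ omicron; no complement exists.

none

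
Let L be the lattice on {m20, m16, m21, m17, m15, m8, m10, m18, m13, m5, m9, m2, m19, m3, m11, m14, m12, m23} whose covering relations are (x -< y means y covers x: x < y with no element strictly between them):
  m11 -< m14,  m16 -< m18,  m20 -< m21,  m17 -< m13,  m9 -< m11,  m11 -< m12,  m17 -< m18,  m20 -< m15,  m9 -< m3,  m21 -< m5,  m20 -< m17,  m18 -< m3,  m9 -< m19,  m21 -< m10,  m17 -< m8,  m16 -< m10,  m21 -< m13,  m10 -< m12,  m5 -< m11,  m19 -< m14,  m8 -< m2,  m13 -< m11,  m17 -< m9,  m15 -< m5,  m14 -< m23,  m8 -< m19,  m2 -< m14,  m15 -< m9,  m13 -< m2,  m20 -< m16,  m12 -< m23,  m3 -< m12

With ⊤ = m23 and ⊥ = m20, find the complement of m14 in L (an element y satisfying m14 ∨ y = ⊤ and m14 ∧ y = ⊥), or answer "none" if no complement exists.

m16

Need y with m14 ∨ y = m23 and m14 ∧ y = m20.
Checking each element gives: m16.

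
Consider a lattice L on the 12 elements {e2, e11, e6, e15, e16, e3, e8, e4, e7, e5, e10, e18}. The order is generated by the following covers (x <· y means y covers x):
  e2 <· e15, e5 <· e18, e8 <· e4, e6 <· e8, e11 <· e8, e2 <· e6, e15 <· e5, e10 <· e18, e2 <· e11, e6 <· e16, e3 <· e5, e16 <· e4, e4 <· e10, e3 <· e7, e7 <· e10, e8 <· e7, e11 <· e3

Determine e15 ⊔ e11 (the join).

e5

Common upper bounds of {e15, e11}: e18, e5.
The least among these is e5.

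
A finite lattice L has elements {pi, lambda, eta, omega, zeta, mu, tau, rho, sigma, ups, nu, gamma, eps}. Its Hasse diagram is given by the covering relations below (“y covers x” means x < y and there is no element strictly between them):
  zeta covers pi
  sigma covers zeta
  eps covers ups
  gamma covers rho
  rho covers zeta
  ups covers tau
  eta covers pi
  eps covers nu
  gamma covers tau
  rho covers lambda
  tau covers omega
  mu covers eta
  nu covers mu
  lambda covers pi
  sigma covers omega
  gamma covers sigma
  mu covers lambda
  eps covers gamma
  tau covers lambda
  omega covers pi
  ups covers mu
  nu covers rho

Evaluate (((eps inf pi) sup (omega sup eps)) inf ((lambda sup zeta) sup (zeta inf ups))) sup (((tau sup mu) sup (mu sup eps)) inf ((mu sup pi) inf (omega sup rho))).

eps ∧ pi = pi
omega ∨ eps = eps
pi ∨ eps = eps
lambda ∨ zeta = rho
zeta ∧ ups = pi
rho ∨ pi = rho
eps ∧ rho = rho
tau ∨ mu = ups
mu ∨ eps = eps
ups ∨ eps = eps
mu ∨ pi = mu
omega ∨ rho = gamma
mu ∧ gamma = lambda
eps ∧ lambda = lambda
rho ∨ lambda = rho

rho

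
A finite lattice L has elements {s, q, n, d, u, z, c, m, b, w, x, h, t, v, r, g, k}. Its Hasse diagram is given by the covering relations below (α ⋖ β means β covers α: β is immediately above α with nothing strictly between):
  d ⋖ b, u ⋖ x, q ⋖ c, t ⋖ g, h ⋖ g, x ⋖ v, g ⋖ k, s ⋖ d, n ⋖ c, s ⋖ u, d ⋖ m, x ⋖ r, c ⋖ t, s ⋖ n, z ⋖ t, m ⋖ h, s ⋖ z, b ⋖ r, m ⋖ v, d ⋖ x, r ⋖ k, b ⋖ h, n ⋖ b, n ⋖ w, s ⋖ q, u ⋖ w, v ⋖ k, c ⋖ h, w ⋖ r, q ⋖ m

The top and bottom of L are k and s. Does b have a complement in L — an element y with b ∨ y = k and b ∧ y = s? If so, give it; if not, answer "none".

For every candidate y, either b ∨ y ≠ k or b ∧ y ≠ s; no complement exists.

none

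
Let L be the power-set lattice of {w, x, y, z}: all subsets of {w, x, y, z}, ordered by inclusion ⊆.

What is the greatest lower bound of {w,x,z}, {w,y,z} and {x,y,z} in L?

Under ⊆, meet is intersection: {w,x,z} ∩ {w,y,z} ∩ {x,y,z} = {z}.

{z}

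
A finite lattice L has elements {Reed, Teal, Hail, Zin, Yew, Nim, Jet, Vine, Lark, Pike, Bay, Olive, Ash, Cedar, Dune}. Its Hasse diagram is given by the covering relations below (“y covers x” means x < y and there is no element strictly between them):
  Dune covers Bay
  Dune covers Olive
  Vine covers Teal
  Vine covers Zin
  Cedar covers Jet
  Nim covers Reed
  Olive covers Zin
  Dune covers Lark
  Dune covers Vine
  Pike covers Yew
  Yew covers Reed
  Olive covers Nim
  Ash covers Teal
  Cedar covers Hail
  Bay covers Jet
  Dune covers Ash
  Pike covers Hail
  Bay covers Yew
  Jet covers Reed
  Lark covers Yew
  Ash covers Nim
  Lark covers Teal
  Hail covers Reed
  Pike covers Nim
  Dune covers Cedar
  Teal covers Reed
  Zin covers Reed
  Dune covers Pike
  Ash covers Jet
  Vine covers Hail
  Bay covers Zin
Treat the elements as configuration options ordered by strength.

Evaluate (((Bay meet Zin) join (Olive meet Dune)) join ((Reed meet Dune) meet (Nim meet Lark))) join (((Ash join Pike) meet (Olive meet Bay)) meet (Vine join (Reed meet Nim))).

Bay ∧ Zin = Zin
Olive ∧ Dune = Olive
Zin ∨ Olive = Olive
Reed ∧ Dune = Reed
Nim ∧ Lark = Reed
Reed ∧ Reed = Reed
Olive ∨ Reed = Olive
Ash ∨ Pike = Dune
Olive ∧ Bay = Zin
Dune ∧ Zin = Zin
Reed ∧ Nim = Reed
Vine ∨ Reed = Vine
Zin ∧ Vine = Zin
Olive ∨ Zin = Olive

Olive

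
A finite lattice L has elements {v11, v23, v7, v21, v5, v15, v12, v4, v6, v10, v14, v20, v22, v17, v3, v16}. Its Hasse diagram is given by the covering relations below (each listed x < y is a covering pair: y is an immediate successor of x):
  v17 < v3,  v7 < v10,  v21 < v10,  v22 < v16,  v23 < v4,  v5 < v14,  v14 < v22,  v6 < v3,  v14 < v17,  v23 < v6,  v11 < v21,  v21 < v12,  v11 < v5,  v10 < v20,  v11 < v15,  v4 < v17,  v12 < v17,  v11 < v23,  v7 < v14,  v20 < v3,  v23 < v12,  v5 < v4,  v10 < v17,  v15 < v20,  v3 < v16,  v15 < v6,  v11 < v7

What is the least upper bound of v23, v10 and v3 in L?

Common upper bounds of {v23, v10, v3}: v16, v3.
The least among these is v3.

v3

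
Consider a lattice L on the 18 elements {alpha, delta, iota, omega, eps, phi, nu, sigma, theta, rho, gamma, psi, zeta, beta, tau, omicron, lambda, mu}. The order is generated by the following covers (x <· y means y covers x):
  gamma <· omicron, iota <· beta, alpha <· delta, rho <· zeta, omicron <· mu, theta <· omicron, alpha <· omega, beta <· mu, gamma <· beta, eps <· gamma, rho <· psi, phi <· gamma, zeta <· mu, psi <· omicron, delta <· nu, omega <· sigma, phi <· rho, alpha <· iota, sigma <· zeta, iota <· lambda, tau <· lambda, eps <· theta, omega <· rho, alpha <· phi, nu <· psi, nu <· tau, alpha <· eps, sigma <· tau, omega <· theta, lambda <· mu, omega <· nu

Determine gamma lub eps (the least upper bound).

Common upper bounds of {gamma, eps}: beta, gamma, mu, omicron.
The least among these is gamma.

gamma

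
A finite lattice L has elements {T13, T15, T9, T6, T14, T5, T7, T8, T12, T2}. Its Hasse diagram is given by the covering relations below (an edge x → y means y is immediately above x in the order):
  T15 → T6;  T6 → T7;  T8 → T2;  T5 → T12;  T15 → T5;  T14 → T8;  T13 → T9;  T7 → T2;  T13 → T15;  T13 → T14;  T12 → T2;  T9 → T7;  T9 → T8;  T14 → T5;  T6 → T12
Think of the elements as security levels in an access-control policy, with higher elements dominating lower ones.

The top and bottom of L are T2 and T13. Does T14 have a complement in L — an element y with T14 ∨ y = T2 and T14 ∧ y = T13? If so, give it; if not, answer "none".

Need y with T14 ∨ y = T2 and T14 ∧ y = T13.
Checking each element gives: T7.

T7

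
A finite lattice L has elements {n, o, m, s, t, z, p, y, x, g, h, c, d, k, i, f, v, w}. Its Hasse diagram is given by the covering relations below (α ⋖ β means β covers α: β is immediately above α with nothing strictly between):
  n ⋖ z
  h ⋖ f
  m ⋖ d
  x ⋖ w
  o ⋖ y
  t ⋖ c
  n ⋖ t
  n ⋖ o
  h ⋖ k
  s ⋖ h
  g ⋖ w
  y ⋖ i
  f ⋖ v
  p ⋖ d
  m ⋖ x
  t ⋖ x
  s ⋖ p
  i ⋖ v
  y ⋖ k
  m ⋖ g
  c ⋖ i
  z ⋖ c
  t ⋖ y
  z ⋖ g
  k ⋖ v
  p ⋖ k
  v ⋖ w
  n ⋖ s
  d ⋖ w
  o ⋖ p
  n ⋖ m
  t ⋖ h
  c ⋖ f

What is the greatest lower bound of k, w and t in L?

t

Common lower bounds of {k, w, t}: n, t.
The greatest among these is t.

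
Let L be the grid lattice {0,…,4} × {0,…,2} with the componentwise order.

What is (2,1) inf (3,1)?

(2,1)

In a product of chains, the meet is componentwise min, giving (2,1).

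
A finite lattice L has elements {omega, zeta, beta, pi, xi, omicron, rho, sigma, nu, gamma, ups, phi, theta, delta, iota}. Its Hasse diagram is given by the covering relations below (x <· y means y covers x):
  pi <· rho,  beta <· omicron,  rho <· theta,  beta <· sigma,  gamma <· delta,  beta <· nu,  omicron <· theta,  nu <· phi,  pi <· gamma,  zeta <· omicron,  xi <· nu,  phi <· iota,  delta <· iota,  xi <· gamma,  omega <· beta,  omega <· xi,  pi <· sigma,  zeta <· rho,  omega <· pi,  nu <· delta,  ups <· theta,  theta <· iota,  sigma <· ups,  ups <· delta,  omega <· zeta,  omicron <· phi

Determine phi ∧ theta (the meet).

omicron

Common lower bounds of {phi, theta}: beta, omega, omicron, zeta.
The greatest among these is omicron.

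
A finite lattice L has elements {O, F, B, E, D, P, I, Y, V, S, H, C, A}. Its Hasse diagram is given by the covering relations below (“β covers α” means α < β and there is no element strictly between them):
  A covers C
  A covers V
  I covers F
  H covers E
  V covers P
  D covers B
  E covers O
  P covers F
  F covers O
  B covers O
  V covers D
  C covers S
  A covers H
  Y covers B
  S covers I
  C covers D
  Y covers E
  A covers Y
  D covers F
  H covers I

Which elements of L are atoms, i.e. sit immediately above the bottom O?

The atoms are exactly the elements that cover O: B, E, F.

B, E, F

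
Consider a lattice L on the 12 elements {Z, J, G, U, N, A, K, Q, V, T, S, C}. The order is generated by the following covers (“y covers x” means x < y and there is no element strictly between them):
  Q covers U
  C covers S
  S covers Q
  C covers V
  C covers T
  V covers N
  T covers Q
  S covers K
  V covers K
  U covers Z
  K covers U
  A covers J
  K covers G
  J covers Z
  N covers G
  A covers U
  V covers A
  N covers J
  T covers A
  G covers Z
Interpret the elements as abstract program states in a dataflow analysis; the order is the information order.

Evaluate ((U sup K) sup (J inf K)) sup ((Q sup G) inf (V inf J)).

K

U ∨ K = K
J ∧ K = Z
K ∨ Z = K
Q ∨ G = S
V ∧ J = J
S ∧ J = Z
K ∨ Z = K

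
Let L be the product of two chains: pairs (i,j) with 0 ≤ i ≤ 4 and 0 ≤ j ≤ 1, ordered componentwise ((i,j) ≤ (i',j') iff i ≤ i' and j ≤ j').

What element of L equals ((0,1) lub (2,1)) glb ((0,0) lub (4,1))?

(2,1)

(0,1) ∨ (2,1) = (2,1)
(0,0) ∨ (4,1) = (4,1)
(2,1) ∧ (4,1) = (2,1)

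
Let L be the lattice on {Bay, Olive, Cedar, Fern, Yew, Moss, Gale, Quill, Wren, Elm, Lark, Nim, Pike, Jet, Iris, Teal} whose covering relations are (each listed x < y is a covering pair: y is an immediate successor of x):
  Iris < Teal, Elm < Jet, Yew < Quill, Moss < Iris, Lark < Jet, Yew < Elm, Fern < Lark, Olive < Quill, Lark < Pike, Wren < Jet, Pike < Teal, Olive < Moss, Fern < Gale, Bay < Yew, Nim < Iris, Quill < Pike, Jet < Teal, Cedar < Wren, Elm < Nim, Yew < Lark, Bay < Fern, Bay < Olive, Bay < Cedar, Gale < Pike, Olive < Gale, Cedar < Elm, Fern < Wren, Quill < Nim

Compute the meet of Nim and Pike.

Quill

Common lower bounds of {Nim, Pike}: Bay, Olive, Quill, Yew.
The greatest among these is Quill.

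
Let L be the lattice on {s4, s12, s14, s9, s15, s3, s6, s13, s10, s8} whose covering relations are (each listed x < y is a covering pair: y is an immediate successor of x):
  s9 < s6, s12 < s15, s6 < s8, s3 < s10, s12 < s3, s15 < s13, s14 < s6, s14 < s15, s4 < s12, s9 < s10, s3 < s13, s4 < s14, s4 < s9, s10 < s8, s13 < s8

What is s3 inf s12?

s12

Common lower bounds of {s3, s12}: s12, s4.
The greatest among these is s12.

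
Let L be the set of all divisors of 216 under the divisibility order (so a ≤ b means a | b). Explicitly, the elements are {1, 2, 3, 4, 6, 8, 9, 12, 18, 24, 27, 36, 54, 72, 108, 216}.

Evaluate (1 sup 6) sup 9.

1 ∨ 6 = 6
6 ∨ 9 = 18

18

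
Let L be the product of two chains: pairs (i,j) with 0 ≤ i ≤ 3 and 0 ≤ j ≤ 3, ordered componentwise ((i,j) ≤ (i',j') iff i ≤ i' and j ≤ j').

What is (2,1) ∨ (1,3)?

In a product of chains, the join is componentwise max, giving (2,3).

(2,3)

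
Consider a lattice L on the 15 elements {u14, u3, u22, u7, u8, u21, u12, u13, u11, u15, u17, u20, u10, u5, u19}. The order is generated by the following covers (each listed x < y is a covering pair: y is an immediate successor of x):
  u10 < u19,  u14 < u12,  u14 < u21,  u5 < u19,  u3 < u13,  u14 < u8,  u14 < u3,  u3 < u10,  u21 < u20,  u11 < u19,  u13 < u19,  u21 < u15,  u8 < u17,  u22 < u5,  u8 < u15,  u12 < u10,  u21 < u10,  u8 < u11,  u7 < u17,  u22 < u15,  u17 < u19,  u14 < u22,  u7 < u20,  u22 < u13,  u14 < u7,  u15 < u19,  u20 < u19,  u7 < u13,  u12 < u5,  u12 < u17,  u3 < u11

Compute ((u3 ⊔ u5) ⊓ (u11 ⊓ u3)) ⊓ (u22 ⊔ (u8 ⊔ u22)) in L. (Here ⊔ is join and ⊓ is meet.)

u14

u3 ∨ u5 = u19
u11 ∧ u3 = u3
u19 ∧ u3 = u3
u8 ∨ u22 = u15
u22 ∨ u15 = u15
u3 ∧ u15 = u14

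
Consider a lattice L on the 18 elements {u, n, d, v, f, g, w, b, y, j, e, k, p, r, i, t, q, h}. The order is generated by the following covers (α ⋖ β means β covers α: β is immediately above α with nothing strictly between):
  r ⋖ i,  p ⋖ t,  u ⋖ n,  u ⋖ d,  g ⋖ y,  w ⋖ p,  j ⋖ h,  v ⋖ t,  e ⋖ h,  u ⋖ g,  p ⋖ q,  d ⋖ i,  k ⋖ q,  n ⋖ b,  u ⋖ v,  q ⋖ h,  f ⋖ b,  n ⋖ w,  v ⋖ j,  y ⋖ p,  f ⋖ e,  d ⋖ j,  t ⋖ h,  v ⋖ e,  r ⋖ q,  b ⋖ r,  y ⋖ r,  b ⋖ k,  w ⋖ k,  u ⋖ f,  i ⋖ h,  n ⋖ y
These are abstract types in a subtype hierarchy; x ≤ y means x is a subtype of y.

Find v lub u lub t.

Common upper bounds of {v, u, t}: h, t.
The least among these is t.

t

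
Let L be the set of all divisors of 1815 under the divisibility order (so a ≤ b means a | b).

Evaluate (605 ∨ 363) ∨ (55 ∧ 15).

1815

605 ∨ 363 = 1815
55 ∧ 15 = 5
1815 ∨ 5 = 1815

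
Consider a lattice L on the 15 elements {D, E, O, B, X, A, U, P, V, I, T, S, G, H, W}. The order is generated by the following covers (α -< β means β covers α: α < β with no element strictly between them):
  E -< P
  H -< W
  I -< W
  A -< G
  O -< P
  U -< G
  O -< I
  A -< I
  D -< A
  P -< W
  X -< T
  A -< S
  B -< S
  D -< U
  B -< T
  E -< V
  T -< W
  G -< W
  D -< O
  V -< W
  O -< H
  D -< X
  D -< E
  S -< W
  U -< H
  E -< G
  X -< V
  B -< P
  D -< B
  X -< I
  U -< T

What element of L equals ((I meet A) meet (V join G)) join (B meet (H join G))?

S

I ∧ A = A
V ∨ G = W
A ∧ W = A
H ∨ G = W
B ∧ W = B
A ∨ B = S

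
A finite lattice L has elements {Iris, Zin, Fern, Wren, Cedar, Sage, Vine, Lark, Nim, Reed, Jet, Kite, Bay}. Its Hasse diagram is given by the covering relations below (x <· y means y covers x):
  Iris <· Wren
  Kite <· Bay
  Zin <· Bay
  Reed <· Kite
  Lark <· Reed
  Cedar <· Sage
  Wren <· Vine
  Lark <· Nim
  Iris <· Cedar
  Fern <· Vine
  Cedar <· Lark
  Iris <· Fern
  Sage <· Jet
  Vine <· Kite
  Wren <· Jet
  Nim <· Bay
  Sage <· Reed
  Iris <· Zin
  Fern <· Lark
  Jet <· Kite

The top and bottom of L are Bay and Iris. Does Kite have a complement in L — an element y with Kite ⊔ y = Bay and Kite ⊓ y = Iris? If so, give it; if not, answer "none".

Need y with Kite ∨ y = Bay and Kite ∧ y = Iris.
Checking each element gives: Zin.

Zin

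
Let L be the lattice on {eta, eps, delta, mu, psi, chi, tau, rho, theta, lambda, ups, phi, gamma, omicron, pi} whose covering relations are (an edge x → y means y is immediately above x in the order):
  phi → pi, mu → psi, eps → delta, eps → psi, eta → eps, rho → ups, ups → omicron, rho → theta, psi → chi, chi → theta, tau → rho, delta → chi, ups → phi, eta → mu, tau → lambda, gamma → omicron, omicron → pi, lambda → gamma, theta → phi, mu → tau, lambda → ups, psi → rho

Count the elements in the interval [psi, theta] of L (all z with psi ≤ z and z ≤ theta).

4

The interval [psi, theta] = {chi, psi, rho, theta}, which has 4 elements.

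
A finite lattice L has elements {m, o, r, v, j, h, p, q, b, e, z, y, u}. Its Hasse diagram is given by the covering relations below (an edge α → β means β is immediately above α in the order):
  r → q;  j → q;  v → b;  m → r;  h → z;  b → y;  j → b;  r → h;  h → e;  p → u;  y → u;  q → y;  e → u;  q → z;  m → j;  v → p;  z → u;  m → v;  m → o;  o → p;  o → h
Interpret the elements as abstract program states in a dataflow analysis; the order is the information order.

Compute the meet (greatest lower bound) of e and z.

Common lower bounds of {e, z}: h, m, o, r.
The greatest among these is h.

h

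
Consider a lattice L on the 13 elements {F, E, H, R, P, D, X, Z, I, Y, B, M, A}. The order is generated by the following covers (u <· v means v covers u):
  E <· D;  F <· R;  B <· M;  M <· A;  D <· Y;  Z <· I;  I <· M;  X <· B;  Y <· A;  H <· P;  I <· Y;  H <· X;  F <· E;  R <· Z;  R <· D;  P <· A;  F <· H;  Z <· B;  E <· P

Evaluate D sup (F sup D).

F ∨ D = D
D ∨ D = D

D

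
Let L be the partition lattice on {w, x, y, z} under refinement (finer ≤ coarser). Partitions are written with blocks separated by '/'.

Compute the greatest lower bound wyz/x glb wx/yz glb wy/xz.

The meet (common refinement) of wyz/x, wx/yz, wy/xz intersects blocks pairwise, giving w/x/y/z.

w/x/y/z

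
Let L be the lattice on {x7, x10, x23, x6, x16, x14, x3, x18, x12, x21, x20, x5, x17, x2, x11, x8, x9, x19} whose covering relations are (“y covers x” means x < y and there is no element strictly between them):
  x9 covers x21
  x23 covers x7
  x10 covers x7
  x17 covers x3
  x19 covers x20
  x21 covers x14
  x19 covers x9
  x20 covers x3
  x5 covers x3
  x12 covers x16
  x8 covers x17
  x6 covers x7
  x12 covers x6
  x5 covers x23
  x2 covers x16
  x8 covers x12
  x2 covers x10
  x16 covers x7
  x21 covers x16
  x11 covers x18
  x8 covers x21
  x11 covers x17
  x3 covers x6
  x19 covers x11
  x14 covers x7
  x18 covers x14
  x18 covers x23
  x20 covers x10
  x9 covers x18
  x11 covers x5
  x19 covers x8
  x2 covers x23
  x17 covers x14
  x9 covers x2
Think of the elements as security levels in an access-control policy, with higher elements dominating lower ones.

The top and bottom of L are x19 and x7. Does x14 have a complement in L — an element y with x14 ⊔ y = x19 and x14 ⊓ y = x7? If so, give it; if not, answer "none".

x20

Need y with x14 ∨ y = x19 and x14 ∧ y = x7.
Checking each element gives: x20.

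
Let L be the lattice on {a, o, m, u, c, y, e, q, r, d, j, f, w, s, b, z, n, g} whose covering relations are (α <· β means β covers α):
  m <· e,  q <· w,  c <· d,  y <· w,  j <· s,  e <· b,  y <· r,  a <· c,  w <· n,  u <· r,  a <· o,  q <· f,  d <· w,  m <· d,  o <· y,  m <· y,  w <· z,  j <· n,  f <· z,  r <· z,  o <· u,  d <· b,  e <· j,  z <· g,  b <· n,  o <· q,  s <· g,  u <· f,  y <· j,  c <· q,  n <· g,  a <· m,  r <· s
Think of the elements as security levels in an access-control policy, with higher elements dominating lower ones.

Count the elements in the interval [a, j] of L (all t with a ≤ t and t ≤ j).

6

The interval [a, j] = {a, e, j, m, o, y}, which has 6 elements.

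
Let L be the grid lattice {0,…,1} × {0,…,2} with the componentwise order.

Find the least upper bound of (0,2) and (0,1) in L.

Common upper bounds of {(0,2), (0,1)}: (0,2), (1,2).
The least among these is (0,2).

(0,2)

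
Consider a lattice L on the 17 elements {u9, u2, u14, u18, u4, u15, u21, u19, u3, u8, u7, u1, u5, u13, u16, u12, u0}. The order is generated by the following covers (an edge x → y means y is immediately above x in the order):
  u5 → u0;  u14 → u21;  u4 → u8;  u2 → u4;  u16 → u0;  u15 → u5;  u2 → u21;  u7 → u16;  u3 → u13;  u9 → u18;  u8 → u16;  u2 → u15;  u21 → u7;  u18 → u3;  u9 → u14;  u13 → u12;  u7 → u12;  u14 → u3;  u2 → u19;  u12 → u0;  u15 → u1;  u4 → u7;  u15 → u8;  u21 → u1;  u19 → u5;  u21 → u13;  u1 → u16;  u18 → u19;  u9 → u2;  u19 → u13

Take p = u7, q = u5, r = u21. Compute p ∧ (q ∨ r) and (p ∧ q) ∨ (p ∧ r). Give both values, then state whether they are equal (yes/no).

u7; u21; no

q ∨ r = u0, so p ∧ (q ∨ r) = u7 ∧ u0 = u7.
p ∧ q = u2 and p ∧ r = u21, so (p ∧ q) ∨ (p ∧ r) = u2 ∨ u21 = u21.
Equal: no.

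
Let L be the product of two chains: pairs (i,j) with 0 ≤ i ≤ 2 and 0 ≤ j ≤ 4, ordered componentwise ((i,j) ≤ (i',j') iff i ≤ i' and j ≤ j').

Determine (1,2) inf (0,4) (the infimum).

(0,2)

In a product of chains, the meet is componentwise min, giving (0,2).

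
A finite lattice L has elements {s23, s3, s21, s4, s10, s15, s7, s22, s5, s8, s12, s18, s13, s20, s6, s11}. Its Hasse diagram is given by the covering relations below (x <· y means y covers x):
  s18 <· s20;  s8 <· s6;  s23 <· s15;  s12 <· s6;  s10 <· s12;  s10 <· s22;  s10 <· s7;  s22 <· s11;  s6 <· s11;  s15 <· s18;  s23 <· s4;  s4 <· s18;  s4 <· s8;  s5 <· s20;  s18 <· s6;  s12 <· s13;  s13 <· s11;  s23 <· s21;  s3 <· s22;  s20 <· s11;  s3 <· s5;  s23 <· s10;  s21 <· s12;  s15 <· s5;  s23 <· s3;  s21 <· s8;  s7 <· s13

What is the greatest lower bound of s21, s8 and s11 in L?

s21

Common lower bounds of {s21, s8, s11}: s21, s23.
The greatest among these is s21.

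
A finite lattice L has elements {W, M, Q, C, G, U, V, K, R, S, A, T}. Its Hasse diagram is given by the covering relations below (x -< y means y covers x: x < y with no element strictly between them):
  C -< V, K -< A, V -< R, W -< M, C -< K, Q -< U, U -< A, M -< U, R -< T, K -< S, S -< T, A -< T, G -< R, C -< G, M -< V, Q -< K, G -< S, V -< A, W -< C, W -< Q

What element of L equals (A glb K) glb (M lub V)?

A ∧ K = K
M ∨ V = V
K ∧ V = C

C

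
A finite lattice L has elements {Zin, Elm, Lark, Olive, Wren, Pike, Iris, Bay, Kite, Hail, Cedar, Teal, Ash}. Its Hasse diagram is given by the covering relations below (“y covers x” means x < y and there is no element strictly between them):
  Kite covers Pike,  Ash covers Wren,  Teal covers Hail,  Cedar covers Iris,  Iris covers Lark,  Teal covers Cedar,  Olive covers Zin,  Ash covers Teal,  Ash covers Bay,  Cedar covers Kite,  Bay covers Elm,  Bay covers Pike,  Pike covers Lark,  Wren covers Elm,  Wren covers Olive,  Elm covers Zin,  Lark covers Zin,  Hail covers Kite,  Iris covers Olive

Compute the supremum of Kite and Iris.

Common upper bounds of {Kite, Iris}: Ash, Cedar, Teal.
The least among these is Cedar.

Cedar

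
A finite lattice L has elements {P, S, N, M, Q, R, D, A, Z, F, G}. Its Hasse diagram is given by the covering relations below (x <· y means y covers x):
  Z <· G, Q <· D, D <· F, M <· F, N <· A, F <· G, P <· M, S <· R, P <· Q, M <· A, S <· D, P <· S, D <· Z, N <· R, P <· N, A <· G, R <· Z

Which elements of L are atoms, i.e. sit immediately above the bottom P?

M, N, Q, S

The atoms are exactly the elements that cover P: M, N, Q, S.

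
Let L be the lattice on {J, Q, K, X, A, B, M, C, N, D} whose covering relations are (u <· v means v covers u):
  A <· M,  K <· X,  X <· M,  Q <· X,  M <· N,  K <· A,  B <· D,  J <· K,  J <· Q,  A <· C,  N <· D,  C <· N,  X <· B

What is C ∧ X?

K

Common lower bounds of {C, X}: J, K.
The greatest among these is K.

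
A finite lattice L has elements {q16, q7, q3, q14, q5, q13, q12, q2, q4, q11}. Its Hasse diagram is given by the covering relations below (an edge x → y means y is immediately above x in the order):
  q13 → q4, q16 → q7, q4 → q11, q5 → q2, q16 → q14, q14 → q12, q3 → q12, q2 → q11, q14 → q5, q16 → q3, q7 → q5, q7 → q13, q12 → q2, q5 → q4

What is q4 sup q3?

Common upper bounds of {q4, q3}: q11.
The least among these is q11.

q11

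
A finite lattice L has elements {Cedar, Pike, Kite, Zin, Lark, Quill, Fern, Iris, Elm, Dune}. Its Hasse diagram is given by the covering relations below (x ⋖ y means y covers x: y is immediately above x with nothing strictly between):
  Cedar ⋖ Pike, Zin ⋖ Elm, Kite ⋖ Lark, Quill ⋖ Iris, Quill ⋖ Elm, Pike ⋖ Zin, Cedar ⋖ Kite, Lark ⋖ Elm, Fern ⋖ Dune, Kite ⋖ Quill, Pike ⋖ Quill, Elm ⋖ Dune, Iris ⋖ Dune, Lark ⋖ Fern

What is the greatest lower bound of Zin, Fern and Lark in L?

Common lower bounds of {Zin, Fern, Lark}: Cedar.
The greatest among these is Cedar.

Cedar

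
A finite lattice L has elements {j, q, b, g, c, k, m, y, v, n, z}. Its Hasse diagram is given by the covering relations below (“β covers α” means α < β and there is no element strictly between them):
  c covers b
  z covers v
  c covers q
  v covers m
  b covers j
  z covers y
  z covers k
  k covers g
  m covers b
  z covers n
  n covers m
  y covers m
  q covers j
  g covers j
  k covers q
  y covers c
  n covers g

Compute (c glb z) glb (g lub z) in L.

c ∧ z = c
g ∨ z = z
c ∧ z = c

c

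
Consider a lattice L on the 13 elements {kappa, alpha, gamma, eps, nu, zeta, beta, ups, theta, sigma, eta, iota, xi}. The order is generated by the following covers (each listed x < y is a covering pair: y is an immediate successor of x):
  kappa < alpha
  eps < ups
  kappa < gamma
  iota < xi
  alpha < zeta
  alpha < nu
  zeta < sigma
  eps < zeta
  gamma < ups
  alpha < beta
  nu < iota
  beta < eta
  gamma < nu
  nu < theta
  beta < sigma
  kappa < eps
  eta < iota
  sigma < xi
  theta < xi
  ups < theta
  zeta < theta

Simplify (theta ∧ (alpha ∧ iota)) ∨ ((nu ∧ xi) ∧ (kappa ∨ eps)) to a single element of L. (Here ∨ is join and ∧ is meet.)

alpha

alpha ∧ iota = alpha
theta ∧ alpha = alpha
nu ∧ xi = nu
kappa ∨ eps = eps
nu ∧ eps = kappa
alpha ∨ kappa = alpha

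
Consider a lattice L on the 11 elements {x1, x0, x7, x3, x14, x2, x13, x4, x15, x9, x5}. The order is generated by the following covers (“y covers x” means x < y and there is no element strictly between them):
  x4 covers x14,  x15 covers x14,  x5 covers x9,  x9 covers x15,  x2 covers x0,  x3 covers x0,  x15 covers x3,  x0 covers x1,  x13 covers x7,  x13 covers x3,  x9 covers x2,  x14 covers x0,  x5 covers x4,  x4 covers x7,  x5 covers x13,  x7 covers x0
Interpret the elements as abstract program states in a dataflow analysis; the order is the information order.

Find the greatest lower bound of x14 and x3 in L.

Common lower bounds of {x14, x3}: x0, x1.
The greatest among these is x0.

x0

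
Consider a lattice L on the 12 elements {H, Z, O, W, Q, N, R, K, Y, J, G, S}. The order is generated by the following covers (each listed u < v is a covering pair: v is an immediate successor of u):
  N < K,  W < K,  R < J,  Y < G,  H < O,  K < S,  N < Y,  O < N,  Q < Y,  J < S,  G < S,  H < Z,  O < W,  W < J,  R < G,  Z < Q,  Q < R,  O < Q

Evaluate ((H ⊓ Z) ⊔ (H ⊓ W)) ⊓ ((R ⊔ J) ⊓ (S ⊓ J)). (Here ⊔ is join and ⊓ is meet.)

H ∧ Z = H
H ∧ W = H
H ∨ H = H
R ∨ J = J
S ∧ J = J
J ∧ J = J
H ∧ J = H

H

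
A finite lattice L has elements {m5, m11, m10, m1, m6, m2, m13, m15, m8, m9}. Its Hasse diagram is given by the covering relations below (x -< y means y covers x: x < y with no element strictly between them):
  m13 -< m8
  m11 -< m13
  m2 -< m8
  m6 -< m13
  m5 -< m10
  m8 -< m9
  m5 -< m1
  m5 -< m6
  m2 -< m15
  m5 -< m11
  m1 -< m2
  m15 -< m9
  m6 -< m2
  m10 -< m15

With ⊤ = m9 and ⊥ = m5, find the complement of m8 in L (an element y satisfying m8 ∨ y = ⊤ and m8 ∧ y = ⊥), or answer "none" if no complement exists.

m10

Need y with m8 ∨ y = m9 and m8 ∧ y = m5.
Checking each element gives: m10.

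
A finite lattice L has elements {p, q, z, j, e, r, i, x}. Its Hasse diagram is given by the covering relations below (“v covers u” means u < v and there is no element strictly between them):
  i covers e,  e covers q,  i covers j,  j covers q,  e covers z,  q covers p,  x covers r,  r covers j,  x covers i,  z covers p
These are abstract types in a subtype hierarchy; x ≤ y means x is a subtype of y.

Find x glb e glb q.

Common lower bounds of {x, e, q}: p, q.
The greatest among these is q.

q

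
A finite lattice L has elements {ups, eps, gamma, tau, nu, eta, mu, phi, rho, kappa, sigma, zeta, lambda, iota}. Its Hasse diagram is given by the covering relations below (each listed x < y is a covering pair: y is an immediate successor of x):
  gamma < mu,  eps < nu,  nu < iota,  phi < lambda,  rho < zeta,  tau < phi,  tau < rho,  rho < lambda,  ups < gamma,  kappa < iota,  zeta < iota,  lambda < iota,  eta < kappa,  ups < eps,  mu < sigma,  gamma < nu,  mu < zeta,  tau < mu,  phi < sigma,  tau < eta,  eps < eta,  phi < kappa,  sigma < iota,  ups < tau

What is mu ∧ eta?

Common lower bounds of {mu, eta}: tau, ups.
The greatest among these is tau.

tau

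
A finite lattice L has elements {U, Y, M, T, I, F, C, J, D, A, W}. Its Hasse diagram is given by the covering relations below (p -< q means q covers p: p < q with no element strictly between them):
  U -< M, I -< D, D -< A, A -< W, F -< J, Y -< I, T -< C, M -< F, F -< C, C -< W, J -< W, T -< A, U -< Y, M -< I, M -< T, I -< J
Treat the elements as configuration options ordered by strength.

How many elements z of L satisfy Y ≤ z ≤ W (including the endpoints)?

6

The interval [Y, W] = {A, D, I, J, W, Y}, which has 6 elements.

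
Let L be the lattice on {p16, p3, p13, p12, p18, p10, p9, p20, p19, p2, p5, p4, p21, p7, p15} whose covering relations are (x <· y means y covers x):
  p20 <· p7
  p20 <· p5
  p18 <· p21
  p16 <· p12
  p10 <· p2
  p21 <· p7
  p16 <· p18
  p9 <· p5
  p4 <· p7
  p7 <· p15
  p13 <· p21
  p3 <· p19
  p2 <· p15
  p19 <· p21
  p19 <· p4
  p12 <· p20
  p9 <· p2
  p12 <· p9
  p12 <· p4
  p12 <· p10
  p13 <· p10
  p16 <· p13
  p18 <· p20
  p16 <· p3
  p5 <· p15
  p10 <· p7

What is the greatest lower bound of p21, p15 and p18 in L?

Common lower bounds of {p21, p15, p18}: p16, p18.
The greatest among these is p18.

p18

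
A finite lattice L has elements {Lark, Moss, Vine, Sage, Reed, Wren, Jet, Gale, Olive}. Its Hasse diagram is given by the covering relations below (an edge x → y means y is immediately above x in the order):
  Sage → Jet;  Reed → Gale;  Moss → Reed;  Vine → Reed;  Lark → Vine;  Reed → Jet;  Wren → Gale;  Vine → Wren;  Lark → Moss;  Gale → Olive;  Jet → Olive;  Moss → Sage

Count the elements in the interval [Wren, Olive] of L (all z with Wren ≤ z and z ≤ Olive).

3

The interval [Wren, Olive] = {Gale, Olive, Wren}, which has 3 elements.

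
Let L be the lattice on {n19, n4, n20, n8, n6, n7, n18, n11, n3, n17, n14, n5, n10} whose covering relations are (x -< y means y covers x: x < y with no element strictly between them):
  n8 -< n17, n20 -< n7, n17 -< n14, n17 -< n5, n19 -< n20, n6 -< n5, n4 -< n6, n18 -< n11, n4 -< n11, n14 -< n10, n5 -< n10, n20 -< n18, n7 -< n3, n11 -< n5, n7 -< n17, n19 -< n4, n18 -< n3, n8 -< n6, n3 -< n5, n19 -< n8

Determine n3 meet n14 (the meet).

n7

Common lower bounds of {n3, n14}: n19, n20, n7.
The greatest among these is n7.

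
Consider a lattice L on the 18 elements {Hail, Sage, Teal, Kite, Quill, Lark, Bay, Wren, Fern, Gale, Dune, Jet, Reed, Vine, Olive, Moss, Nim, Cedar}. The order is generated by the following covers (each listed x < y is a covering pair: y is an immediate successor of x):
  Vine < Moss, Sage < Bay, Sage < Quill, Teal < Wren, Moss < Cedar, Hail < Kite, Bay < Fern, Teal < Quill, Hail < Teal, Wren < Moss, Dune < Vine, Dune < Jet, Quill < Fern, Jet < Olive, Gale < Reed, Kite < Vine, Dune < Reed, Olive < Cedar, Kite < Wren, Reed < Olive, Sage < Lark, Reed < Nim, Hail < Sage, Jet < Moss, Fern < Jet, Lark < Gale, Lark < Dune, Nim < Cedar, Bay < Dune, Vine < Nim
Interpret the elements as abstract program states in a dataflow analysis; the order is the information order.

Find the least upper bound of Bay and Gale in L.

Common upper bounds of {Bay, Gale}: Cedar, Nim, Olive, Reed.
The least among these is Reed.

Reed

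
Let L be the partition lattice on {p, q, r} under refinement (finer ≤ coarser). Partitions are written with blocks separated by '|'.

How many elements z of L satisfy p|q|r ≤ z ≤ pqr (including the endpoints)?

5

The interval [p|q|r, pqr] = {pqr, pq|r, pr|q, p|qr, p|q|r}, which has 5 elements.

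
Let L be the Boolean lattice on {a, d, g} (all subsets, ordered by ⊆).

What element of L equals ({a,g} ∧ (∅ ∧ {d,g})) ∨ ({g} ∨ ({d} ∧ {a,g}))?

{g}

∅ ∧ {d,g} = ∅
{a,g} ∧ ∅ = ∅
{d} ∧ {a,g} = ∅
{g} ∨ ∅ = {g}
∅ ∨ {g} = {g}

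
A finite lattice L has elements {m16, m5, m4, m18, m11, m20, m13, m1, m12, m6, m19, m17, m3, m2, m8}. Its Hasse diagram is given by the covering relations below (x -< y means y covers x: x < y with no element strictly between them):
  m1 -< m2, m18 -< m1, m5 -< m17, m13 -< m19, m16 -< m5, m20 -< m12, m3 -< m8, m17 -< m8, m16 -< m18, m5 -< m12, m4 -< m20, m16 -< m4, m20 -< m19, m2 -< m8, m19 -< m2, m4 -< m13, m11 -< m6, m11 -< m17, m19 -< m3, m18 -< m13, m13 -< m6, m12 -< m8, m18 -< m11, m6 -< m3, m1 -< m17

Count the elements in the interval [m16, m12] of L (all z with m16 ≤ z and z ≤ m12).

The interval [m16, m12] = {m12, m16, m20, m4, m5}, which has 5 elements.

5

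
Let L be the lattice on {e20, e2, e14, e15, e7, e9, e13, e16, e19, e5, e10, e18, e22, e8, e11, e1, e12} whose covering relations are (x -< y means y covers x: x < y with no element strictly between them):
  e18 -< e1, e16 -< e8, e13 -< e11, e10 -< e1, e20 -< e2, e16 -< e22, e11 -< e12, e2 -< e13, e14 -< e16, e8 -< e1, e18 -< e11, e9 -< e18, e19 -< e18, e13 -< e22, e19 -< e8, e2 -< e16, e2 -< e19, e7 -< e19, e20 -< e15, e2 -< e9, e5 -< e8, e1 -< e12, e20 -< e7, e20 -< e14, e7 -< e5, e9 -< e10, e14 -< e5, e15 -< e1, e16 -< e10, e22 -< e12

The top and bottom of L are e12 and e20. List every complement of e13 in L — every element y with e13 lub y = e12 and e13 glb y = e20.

Need y with e13 ∨ y = e12 and e13 ∧ y = e20.
Checking each element gives: e15, e5.

e15, e5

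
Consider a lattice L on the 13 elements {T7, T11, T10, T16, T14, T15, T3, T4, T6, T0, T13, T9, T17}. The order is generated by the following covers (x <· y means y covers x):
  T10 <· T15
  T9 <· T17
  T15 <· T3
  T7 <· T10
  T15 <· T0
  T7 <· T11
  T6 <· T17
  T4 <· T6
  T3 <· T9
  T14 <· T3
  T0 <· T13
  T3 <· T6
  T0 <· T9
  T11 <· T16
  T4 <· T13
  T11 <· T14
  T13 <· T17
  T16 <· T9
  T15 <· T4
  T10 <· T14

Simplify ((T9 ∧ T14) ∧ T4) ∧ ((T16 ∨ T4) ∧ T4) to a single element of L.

T10

T9 ∧ T14 = T14
T14 ∧ T4 = T10
T16 ∨ T4 = T17
T17 ∧ T4 = T4
T10 ∧ T4 = T10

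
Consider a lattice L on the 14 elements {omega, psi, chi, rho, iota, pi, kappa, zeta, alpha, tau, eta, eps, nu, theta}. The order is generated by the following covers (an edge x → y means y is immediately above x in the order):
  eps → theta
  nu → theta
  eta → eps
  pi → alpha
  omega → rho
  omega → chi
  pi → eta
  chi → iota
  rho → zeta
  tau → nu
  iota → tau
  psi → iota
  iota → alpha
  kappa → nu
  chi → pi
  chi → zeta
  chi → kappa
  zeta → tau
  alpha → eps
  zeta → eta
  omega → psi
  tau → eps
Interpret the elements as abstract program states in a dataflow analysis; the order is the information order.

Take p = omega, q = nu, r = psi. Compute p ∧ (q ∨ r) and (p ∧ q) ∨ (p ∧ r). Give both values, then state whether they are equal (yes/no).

q ∨ r = nu, so p ∧ (q ∨ r) = omega ∧ nu = omega.
p ∧ q = omega and p ∧ r = omega, so (p ∧ q) ∨ (p ∧ r) = omega ∨ omega = omega.
Equal: yes.

omega; omega; yes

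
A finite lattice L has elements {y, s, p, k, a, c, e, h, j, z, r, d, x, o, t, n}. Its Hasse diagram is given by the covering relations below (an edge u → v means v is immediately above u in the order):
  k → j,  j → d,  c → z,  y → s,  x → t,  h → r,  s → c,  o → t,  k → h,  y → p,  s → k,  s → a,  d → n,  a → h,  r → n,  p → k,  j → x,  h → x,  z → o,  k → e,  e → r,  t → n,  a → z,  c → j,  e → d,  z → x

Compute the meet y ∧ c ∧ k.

Common lower bounds of {y, c, k}: y.
The greatest among these is y.

y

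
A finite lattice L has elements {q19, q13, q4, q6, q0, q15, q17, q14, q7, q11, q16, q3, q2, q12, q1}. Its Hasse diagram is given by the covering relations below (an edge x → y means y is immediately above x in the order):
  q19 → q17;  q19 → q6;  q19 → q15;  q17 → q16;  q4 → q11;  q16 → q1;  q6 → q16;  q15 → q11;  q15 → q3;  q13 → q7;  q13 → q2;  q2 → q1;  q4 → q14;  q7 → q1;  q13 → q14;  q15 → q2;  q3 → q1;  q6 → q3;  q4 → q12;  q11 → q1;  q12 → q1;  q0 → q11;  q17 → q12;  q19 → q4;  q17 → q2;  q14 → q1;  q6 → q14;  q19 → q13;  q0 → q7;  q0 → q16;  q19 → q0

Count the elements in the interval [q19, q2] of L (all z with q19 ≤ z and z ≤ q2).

5

The interval [q19, q2] = {q13, q15, q17, q19, q2}, which has 5 elements.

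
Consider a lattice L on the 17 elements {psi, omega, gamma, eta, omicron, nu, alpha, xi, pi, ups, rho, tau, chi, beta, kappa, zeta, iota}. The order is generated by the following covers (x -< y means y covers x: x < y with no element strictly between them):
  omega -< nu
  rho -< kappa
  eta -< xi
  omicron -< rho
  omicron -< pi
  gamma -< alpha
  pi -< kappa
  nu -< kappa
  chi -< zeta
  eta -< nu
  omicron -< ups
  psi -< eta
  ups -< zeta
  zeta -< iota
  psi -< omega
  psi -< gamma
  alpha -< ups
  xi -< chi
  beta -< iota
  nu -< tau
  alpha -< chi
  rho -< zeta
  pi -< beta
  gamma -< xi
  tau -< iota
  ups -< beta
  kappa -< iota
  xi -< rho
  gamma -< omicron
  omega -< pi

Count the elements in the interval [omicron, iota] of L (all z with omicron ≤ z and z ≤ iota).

The interval [omicron, iota] = {beta, iota, kappa, omicron, pi, rho, ups, zeta}, which has 8 elements.

8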